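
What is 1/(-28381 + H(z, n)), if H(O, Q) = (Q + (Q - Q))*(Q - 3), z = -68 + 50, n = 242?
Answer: 1/29457 ≈ 3.3948e-5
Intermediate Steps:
z = -18
H(O, Q) = Q*(-3 + Q) (H(O, Q) = (Q + 0)*(-3 + Q) = Q*(-3 + Q))
1/(-28381 + H(z, n)) = 1/(-28381 + 242*(-3 + 242)) = 1/(-28381 + 242*239) = 1/(-28381 + 57838) = 1/29457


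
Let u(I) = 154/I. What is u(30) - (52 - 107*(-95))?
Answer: -153178/15 ≈ -10212.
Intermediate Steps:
u(30) - (52 - 107*(-95)) = 154/30 - (52 - 107*(-95)) = 154*(1/30) - (52 + 10165) = 77/15 - 1*10217 = 77/15 - 10217 = -153178/15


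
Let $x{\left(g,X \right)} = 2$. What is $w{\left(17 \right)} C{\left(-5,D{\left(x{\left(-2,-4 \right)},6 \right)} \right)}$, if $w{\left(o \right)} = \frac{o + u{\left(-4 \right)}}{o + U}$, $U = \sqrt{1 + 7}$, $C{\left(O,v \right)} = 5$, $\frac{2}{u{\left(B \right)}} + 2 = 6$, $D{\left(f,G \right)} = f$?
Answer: $\frac{2975}{562} - \frac{175 \sqrt{2}}{281} \approx 4.4129$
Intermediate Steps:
$u{\left(B \right)} = \frac{1}{2}$ ($u{\left(B \right)} = \frac{2}{-2 + 6} = \frac{2}{4} = 2 \cdot \frac{1}{4} = \frac{1}{2}$)
$U = 2 \sqrt{2}$ ($U = \sqrt{8} = 2 \sqrt{2} \approx 2.8284$)
$w{\left(o \right)} = \frac{\frac{1}{2} + o}{o + 2 \sqrt{2}}$ ($w{\left(o \right)} = \frac{o + \frac{1}{2}}{o + 2 \sqrt{2}} = \frac{\frac{1}{2} + o}{o + 2 \sqrt{2}}$)
$w{\left(17 \right)} C{\left(-5,D{\left(x{\left(-2,-4 \right)},6 \right)} \right)} = \frac{\frac{1}{2} + 17}{17 + 2 \sqrt{2}} \cdot 5 = \frac{1}{17 + 2 \sqrt{2}} \cdot \frac{35}{2} \cdot 5 = \frac{35}{2 \left(17 + 2 \sqrt{2}\right)} 5 = \frac{175}{2 \left(17 + 2 \sqrt{2}\right)}$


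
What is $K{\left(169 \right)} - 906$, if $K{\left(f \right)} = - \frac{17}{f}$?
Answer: $- \frac{153131}{169} \approx -906.1$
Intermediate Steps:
$K{\left(169 \right)} - 906 = - \frac{17}{169} - 906 = - \frac{153131}{169}$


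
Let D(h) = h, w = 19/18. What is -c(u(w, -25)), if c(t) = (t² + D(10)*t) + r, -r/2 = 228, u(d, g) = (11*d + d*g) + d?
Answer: 131195/324 ≈ 404.92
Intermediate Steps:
w = 19/18 (w = 19*(1/18) = 19/18 ≈ 1.0556)
u(d, g) = 12*d + d*g
r = -456 (r = -2*228 = -456)
c(t) = -456 + t² + 10*t (c(t) = (t² + 10*t) - 456 = -456 + t² + 10*t)
-c(u(w, -25)) = -(-456 + (19*(12 - 25)/18)² + 10*(19*(12 - 25)/18)) = -(-456 + ((19/18)*(-13))² + 10*((19/18)*(-13))) = -(-456 + (-247/18)² + 10*(-247/18)) = -(-456 + 61009/324 - 1235/9) = -1*(-131195/324) = 131195/324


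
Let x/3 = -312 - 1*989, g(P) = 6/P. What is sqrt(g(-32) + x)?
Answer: 9*I*sqrt(771)/4 ≈ 62.475*I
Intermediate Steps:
x = -3903 (x = 3*(-312 - 1*989) = 3*(-312 - 989) = 3*(-1301) = -3903)
sqrt(g(-32) + x) = sqrt(6/(-32) - 3903) = sqrt(6*(-1/32) - 3903) = sqrt(-3/16 - 3903) = sqrt(-62451/16) = 9*I*sqrt(771)/4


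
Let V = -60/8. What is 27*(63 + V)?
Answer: 2997/2 ≈ 1498.5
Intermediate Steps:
V = -15/2 (V = -60/8 = -6*5/4 = -15/2 ≈ -7.5000)
27*(63 + V) = 27*(63 - 15/2) = 27*(111/2) = 2997/2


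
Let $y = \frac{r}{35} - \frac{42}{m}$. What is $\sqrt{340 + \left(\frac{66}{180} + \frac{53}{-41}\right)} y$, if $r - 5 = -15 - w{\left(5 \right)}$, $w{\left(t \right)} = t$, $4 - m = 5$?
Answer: $\frac{97 \sqrt{512985030}}{2870} \approx 765.5$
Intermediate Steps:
$m = -1$ ($m = 4 - 5 = -1$)
$r = -15$ ($r = 5 - 20 = -15$)
$y = \frac{291}{7}$ ($y = - \frac{15}{35} - \frac{42}{-1} = \left(-15\right) \frac{1}{35} - -42 = - \frac{3}{7} + 42 = \frac{291}{7} \approx 41.571$)
$\sqrt{340 + \left(\frac{66}{180} + \frac{53}{-41}\right)} y = \sqrt{340 + \left(\frac{66}{180} + \frac{53}{-41}\right)} \frac{291}{7} = \sqrt{340 + \left(66 \cdot \frac{1}{180} + 53 \left(- \frac{1}{41}\right)\right)} \frac{291}{7} = \sqrt{340 + \left(\frac{11}{30} - \frac{53}{41}\right)} \frac{291}{7} = \sqrt{340 - \frac{1139}{1230}} \cdot \frac{291}{7} = \sqrt{\frac{417061}{1230}} \cdot \frac{291}{7} = \frac{\sqrt{512985030}}{1230} \cdot \frac{291}{7} = \frac{97 \sqrt{512985030}}{2870}$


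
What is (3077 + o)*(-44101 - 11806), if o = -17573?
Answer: 810427872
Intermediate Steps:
(3077 + o)*(-44101 - 11806) = (3077 - 17573)*(-44101 - 11806) = -14496*(-55907) = 810427872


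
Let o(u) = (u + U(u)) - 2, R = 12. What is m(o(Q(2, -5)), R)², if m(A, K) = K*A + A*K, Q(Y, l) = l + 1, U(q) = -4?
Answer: 57600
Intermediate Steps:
Q(Y, l) = 1 + l
o(u) = -6 + u (o(u) = (u - 4) - 2 = (-4 + u) - 2 = -6 + u)
m(A, K) = 2*A*K (m(A, K) = A*K + A*K = 2*A*K)
m(o(Q(2, -5)), R)² = (2*(-6 + (1 - 5))*12)² = (2*(-6 - 4)*12)² = (2*(-10)*12)² = (-240)² = 57600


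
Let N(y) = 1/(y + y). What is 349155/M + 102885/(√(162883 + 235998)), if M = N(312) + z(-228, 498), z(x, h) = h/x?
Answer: -4139581680/25877 + 102885*√398881/398881 ≈ -1.5981e+5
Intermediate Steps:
N(y) = 1/(2*y)
M = -25877/11856 (M = (½)/312 + 498/(-228) = (½)*(1/312) + 498*(-1/228) = 1/624 - 83/38 = -25877/11856 ≈ -2.1826)
349155/M + 102885/(√(162883 + 235998)) = 349155/(-25877/11856) + 102885/(√(162883 + 235998)) = 349155*(-11856/25877) + 102885/(√398881) = -4139581680/25877 + 102885*(√398881/398881) = -4139581680/25877 + 102885*√398881/398881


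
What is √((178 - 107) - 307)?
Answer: 2*I*√59 ≈ 15.362*I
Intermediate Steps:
√((178 - 107) - 307) = √(71 - 307) = √(-236) = 2*I*√59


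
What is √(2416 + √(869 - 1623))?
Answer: √(2416 + I*√754) ≈ 49.154 + 0.2793*I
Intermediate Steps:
√(2416 + √(869 - 1623)) = √(2416 + √(-754)) = √(2416 + I*√754)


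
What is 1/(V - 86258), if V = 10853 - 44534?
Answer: -1/119939 ≈ -8.3376e-6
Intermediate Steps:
V = -33681
1/(V - 86258) = 1/(-33681 - 86258) = 1/(-119939) = -1/119939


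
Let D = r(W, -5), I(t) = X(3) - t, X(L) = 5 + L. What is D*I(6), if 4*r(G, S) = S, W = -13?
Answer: -5/2 ≈ -2.5000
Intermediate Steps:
r(G, S) = S/4
I(t) = 8 - t (I(t) = (5 + 3) - t = 8 - t)
D = -5/4 (D = (¼)*(-5) = -5/4 ≈ -1.2500)
D*I(6) = -5*(8 - 1*6)/4 = -5*(8 - 6)/4 = -5/4*2 = -5/2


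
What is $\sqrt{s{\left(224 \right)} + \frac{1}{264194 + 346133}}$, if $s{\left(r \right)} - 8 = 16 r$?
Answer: $\frac{43 \sqrt{723643362455}}{610327} \approx 59.933$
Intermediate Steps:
$s{\left(r \right)} = 8 + 16 r$
$\sqrt{s{\left(224 \right)} + \frac{1}{264194 + 346133}} = \sqrt{\left(8 + 16 \cdot 224\right) + \frac{1}{264194 + 346133}} = \sqrt{\left(8 + 3584\right) + \frac{1}{610327}} = \sqrt{3592 + \frac{1}{610327}} = \sqrt{\frac{2192294585}{610327}} = \frac{43 \sqrt{723643362455}}{610327}$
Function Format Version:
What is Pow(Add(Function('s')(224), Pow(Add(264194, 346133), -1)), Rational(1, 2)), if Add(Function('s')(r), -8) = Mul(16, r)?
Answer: Mul(Rational(43, 610327), Pow(723643362455, Rational(1, 2))) ≈ 59.933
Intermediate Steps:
Function('s')(r) = Add(8, Mul(16, r))
Pow(Add(Function('s')(224), Pow(Add(264194, 346133), -1)), Rational(1, 2)) = Pow(Add(Add(8, Mul(16, 224)), Pow(Add(264194, 346133), -1)), Rational(1, 2)) = Pow(Add(Add(8, 3584), Pow(610327, -1)), Rational(1, 2)) = Pow(Add(3592, Rational(1, 610327)), Rational(1, 2)) = Pow(Rational(2192294585, 610327), Rational(1, 2)) = Mul(Rational(43, 610327), Pow(723643362455, Rational(1, 2)))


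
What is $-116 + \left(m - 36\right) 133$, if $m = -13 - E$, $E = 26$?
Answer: $-10091$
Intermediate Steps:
$m = -39$ ($m = -13 - 26 = -39$)
$-116 + \left(m - 36\right) 133 = -116 + \left(-39 - 36\right) 133 = -116 - 9975 = -10091$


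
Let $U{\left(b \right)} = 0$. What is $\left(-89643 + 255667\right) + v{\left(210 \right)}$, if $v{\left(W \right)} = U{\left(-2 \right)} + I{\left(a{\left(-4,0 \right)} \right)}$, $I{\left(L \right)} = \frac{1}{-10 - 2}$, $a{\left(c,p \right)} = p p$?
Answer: $\frac{1992287}{12} \approx 1.6602 \cdot 10^{5}$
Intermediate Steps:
$a{\left(c,p \right)} = p^{2}$
$I{\left(L \right)} = - \frac{1}{12}$ ($I{\left(L \right)} = \frac{1}{-12} = - \frac{1}{12}$)
$v{\left(W \right)} = - \frac{1}{12}$ ($v{\left(W \right)} = 0 - \frac{1}{12} = - \frac{1}{12}$)
$\left(-89643 + 255667\right) + v{\left(210 \right)} = \left(-89643 + 255667\right) - \frac{1}{12} = 166024 - \frac{1}{12} = \frac{1992287}{12}$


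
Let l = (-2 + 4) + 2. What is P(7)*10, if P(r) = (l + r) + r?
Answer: 180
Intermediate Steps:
l = 4 (l = 2 + 2 = 4)
P(r) = 4 + 2*r (P(r) = (4 + r) + r = 4 + 2*r)
P(7)*10 = (4 + 2*7)*10 = (4 + 14)*10 = 18*10 = 180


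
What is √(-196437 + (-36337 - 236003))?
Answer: I*√468777 ≈ 684.67*I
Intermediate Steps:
√(-196437 + (-36337 - 236003)) = √(-196437 - 272340) = √(-468777) = I*√468777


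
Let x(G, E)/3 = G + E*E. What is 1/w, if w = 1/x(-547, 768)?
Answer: 1767831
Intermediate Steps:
x(G, E) = 3*G + 3*E**2 (x(G, E) = 3*(G + E*E) = 3*(G + E**2) = 3*G + 3*E**2)
w = 1/1767831 (w = 1/(3*(-547) + 3*768**2) = 1/(-1641 + 3*589824) = 1/(-1641 + 1769472) = 1/1767831 ≈ 5.6566e-7)
1/w = 1/(1/1767831) = 1767831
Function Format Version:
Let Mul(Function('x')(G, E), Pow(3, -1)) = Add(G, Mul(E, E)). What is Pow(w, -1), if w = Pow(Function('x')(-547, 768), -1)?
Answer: 1767831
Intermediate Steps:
Function('x')(G, E) = Add(Mul(3, G), Mul(3, Pow(E, 2))) (Function('x')(G, E) = Mul(3, Add(G, Mul(E, E))) = Mul(3, Add(G, Pow(E, 2))) = Add(Mul(3, G), Mul(3, Pow(E, 2))))
w = Rational(1, 1767831) (w = Pow(Add(Mul(3, -547), Mul(3, Pow(768, 2))), -1) = Pow(Add(-1641, Mul(3, 589824)), -1) = Pow(Add(-1641, 1769472), -1) = Pow(1767831, -1) = Rational(1, 1767831) ≈ 5.6566e-7)
Pow(w, -1) = Pow(Rational(1, 1767831), -1) = 1767831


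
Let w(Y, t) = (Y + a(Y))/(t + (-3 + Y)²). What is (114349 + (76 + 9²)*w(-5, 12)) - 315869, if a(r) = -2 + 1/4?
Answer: -61266319/304 ≈ -2.0153e+5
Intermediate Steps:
a(r) = -7/4 (a(r) = -2 + ¼ = -7/4)
w(Y, t) = (-7/4 + Y)/(t + (-3 + Y)²) (w(Y, t) = (Y - 7/4)/(t + (-3 + Y)²) = (-7/4 + Y)/(t + (-3 + Y)²))
(114349 + (76 + 9²)*w(-5, 12)) - 315869 = (114349 + (76 + 9²)*((-7/4 - 5)/(12 + (-3 - 5)²))) - 315869 = (114349 + (76 + 81)*(-27/4/(12 + (-8)²))) - 315869 = (114349 + 157*(-27/4/(12 + 64))) - 315869 = (114349 + 157*(-27/4/76)) - 315869 = (114349 + 157*((1/76)*(-27/4))) - 315869 = (114349 + 157*(-27/304)) - 315869 = (114349 - 4239/304) - 315869 = 34757857/304 - 315869 = -61266319/304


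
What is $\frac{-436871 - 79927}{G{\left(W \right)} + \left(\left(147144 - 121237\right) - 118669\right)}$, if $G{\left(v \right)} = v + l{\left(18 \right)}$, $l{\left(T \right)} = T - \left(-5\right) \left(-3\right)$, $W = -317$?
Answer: $\frac{258399}{46538} \approx 5.5524$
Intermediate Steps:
$l{\left(T \right)} = -15 + T$ ($l{\left(T \right)} = T - 15 = -15 + T$)
$G{\left(v \right)} = 3 + v$ ($G{\left(v \right)} = v + \left(-15 + 18\right) = v + 3 = 3 + v$)
$\frac{-436871 - 79927}{G{\left(W \right)} + \left(\left(147144 - 121237\right) - 118669\right)} = \frac{-436871 - 79927}{\left(3 - 317\right) + \left(\left(147144 - 121237\right) - 118669\right)} = - \frac{516798}{-314 + \left(25907 - 118669\right)} = - \frac{516798}{-314 - 92762} = - \frac{516798}{-93076} = \left(-516798\right) \left(- \frac{1}{93076}\right) = \frac{258399}{46538}$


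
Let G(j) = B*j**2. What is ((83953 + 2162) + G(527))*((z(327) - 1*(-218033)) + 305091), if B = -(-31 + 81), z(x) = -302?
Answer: -7215118745370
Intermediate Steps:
B = -50 (B = -1*50 = -50)
G(j) = -50*j**2
((83953 + 2162) + G(527))*((z(327) - 1*(-218033)) + 305091) = ((83953 + 2162) - 50*527**2)*((-302 - 1*(-218033)) + 305091) = (86115 - 50*277729)*((-302 + 218033) + 305091) = (86115 - 13886450)*(217731 + 305091) = -13800335*522822 = -7215118745370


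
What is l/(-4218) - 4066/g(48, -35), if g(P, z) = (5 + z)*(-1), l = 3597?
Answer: -2876383/21090 ≈ -136.39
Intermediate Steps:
g(P, z) = -5 - z
l/(-4218) - 4066/g(48, -35) = 3597/(-4218) - 4066/(-5 - 1*(-35)) = 3597*(-1/4218) - 4066/(-5 + 35) = -1199/1406 - 4066/30 = -1199/1406 - 4066*1/30 = -1199/1406 - 2033/15 = -2876383/21090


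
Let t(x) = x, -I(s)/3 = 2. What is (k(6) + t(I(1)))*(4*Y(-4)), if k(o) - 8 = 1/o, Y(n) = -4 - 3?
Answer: -182/3 ≈ -60.667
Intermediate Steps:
Y(n) = -7
I(s) = -6 (I(s) = -3*2 = -6)
k(o) = 8 + 1/o
(k(6) + t(I(1)))*(4*Y(-4)) = ((8 + 1/6) - 6)*(4*(-7)) = ((8 + ⅙) - 6)*(-28) = (49/6 - 6)*(-28) = (13/6)*(-28) = -182/3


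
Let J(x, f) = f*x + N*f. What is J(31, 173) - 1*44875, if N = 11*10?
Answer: -20482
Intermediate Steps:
N = 110
J(x, f) = 110*f + f*x (J(x, f) = f*x + 110*f = 110*f + f*x)
J(31, 173) - 1*44875 = 173*(110 + 31) - 1*44875 = 173*141 - 44875 = 24393 - 44875 = -20482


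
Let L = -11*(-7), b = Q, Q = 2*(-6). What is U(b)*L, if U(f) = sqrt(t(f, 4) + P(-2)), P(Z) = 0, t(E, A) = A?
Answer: 154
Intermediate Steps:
Q = -12
b = -12
L = 77
U(f) = 2 (U(f) = sqrt(4 + 0) = sqrt(4) = 2)
U(b)*L = 2*77 = 154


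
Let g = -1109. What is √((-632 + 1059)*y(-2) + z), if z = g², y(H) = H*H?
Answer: √1231589 ≈ 1109.8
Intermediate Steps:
y(H) = H²
z = 1229881 (z = (-1109)² = 1229881)
√((-632 + 1059)*y(-2) + z) = √((-632 + 1059)*(-2)² + 1229881) = √(427*4 + 1229881) = √(1708 + 1229881) = √1231589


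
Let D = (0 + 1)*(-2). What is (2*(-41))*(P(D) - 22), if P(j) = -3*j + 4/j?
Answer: 1476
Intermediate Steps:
D = -2 (D = 1*(-2) = -2)
(2*(-41))*(P(D) - 22) = (2*(-41))*((-3*(-2) + 4/(-2)) - 22) = -82*((6 + 4*(-½)) - 22) = -82*((6 - 2) - 22) = -82*(4 - 22) = -82*(-18) = 1476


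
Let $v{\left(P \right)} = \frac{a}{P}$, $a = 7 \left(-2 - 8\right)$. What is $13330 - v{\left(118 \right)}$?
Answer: $\frac{786505}{59} \approx 13331.0$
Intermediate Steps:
$a = -70$ ($a = 7 \left(-2 - 8\right) = 7 \left(-10\right) = -70$)
$v{\left(P \right)} = - \frac{70}{P}$
$13330 - v{\left(118 \right)} = 13330 - - \frac{70}{118} = 13330 - \left(-70\right) \frac{1}{118} = 13330 - - \frac{35}{59} = 13330 + \frac{35}{59} = \frac{786505}{59}$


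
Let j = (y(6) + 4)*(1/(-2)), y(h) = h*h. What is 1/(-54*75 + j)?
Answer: -1/4070 ≈ -0.00024570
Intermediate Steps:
y(h) = h²
j = -20 (j = (6² + 4)*(1/(-2)) = (36 + 4)*(1*(-½)) = 40*(-½) = -20)
1/(-54*75 + j) = 1/(-54*75 - 20) = 1/(-4050 - 20) = 1/(-4070) = -1/4070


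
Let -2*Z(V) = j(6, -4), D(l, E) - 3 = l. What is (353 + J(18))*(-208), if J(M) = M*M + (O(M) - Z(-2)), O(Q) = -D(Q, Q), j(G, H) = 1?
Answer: -136552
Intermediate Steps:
D(l, E) = 3 + l
Z(V) = -½ (Z(V) = -½*1 = -½)
O(Q) = -3 - Q (O(Q) = -(3 + Q) = -3 - Q)
J(M) = -5/2 + M² - M (J(M) = M*M + ((-3 - M) - 1*(-½)) = M² + ((-3 - M) + ½) = M² + (-5/2 - M) = -5/2 + M² - M)
(353 + J(18))*(-208) = (353 + (-5/2 + 18² - 1*18))*(-208) = (353 + (-5/2 + 324 - 18))*(-208) = (353 + 607/2)*(-208) = (1313/2)*(-208) = -136552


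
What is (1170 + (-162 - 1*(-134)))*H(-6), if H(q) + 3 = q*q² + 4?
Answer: -245530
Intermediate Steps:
H(q) = 1 + q³ (H(q) = -3 + (q*q² + 4) = -3 + (q³ + 4) = -3 + (4 + q³) = 1 + q³)
(1170 + (-162 - 1*(-134)))*H(-6) = (1170 + (-162 - 1*(-134)))*(1 + (-6)³) = (1170 + (-162 + 134))*(1 - 216) = (1170 - 28)*(-215) = 1142*(-215) = -245530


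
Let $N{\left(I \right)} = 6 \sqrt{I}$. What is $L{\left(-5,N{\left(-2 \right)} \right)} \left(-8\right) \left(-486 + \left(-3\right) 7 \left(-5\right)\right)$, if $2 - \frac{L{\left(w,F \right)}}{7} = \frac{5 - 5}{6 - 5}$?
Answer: $42672$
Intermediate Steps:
$L{\left(w,F \right)} = 14$ ($L{\left(w,F \right)} = 14 - 7 \frac{5 - 5}{6 - 5} = 14 - 7 \cdot \frac{0}{1} = 14 - 7 \cdot 0 \cdot 1 = 14 - 0 = 14 + 0 = 14$)
$L{\left(-5,N{\left(-2 \right)} \right)} \left(-8\right) \left(-486 + \left(-3\right) 7 \left(-5\right)\right) = 14 \left(-8\right) \left(-486 + \left(-3\right) 7 \left(-5\right)\right) = - 112 \left(-486 - -105\right) = - 112 \left(-486 + 105\right) = \left(-112\right) \left(-381\right) = 42672$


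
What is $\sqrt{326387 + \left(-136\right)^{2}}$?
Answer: $\sqrt{344883} \approx 587.27$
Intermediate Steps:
$\sqrt{326387 + \left(-136\right)^{2}} = \sqrt{326387 + 18496} = \sqrt{344883}$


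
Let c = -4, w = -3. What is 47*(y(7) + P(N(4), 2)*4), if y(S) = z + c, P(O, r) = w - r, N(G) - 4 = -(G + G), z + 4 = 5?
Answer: -1081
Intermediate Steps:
z = 1 (z = -4 + 5 = 1)
N(G) = 4 - 2*G (N(G) = 4 - (G + G) = 4 - 2*G)
P(O, r) = -3 - r
y(S) = -3 (y(S) = 1 - 4 = -3)
47*(y(7) + P(N(4), 2)*4) = 47*(-3 + (-3 - 1*2)*4) = 47*(-3 + (-3 - 2)*4) = 47*(-3 - 5*4) = 47*(-3 - 20) = 47*(-23) = -1081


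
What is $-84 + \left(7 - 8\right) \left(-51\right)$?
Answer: $-33$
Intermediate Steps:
$-84 + \left(7 - 8\right) \left(-51\right) = -84 - -51 = -84 + 51 = -33$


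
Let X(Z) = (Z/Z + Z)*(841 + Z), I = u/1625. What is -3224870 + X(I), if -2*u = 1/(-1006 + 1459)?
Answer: -6988147540821446999/2167520062500 ≈ -3.2240e+6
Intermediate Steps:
u = -1/906 (u = -1/(2*(-1006 + 1459)) = -½/453 = -½*1/453 = -1/906 ≈ -0.0011038)
I = -1/1472250 (I = -1/906/1625 = -1/906*1/1625 = -1/1472250 ≈ -6.7923e-7)
X(Z) = (1 + Z)*(841 + Z)
-3224870 + X(I) = -3224870 + (841 + (-1/1472250)² + 842*(-1/1472250)) = -3224870 + (841 + 1/2167520062500 - 421/736125) = -3224870 + 1822883132928001/2167520062500 = -6988147540821446999/2167520062500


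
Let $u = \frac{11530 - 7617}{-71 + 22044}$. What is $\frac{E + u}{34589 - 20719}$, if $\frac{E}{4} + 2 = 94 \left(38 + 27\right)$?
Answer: $\frac{93871}{53290} \approx 1.7615$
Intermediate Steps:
$u = \frac{13}{73}$ ($u = \frac{3913}{21973} = 3913 \cdot \frac{1}{21973} = \frac{13}{73} \approx 0.17808$)
$E = 24432$ ($E = -8 + 4 \cdot 94 \left(38 + 27\right) = -8 + 4 \cdot 94 \cdot 65 = -8 + 4 \cdot 6110 = -8 + 24440 = 24432$)
$\frac{E + u}{34589 - 20719} = \frac{24432 + \frac{13}{73}}{34589 - 20719} = \frac{1783549}{73 \cdot 13870} = \frac{1783549}{73} \cdot \frac{1}{13870} = \frac{93871}{53290}$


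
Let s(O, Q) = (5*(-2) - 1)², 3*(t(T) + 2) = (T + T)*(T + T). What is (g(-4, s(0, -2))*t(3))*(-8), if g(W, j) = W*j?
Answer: 38720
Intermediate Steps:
t(T) = -2 + 4*T²/3 (t(T) = -2 + ((T + T)*(T + T))/3 = -2 + ((2*T)*(2*T))/3 = -2 + (4*T²)/3 = -2 + 4*T²/3)
s(O, Q) = 121 (s(O, Q) = (-10 - 1)² = (-11)² = 121)
(g(-4, s(0, -2))*t(3))*(-8) = ((-4*121)*(-2 + (4/3)*3²))*(-8) = -484*(-2 + (4/3)*9)*(-8) = -484*(-2 + 12)*(-8) = -484*10*(-8) = -4840*(-8) = 38720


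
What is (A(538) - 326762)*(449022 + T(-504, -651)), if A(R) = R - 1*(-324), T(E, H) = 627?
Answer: -146540609100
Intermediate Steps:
A(R) = 324 + R (A(R) = R + 324 = 324 + R)
(A(538) - 326762)*(449022 + T(-504, -651)) = ((324 + 538) - 326762)*(449022 + 627) = (862 - 326762)*449649 = -325900*449649 = -146540609100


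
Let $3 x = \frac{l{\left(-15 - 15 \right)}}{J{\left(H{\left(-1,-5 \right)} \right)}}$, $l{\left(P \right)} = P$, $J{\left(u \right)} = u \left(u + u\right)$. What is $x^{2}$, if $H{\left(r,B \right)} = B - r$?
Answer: $\frac{25}{256} \approx 0.097656$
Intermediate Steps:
$J{\left(u \right)} = 2 u^{2}$ ($J{\left(u \right)} = u 2 u = 2 u^{2}$)
$x = - \frac{5}{16}$ ($x = \frac{\left(-15 - 15\right) \frac{1}{2 \left(-5 - -1\right)^{2}}}{3} = \frac{\left(-15 - 15\right) \frac{1}{2 \left(-5 + 1\right)^{2}}}{3} = \frac{\left(-30\right) \frac{1}{2 \left(-4\right)^{2}}}{3} = \frac{\left(-30\right) \frac{1}{2 \cdot 16}}{3} = \frac{\left(-30\right) \frac{1}{32}}{3} = \frac{1}{3} \left(- \frac{15}{16}\right) = - \frac{5}{16} \approx -0.3125$)
$x^{2} = \left(- \frac{5}{16}\right)^{2} = \frac{25}{256}$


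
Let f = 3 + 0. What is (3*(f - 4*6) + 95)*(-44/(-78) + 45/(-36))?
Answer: -856/39 ≈ -21.949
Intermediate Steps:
f = 3
(3*(f - 4*6) + 95)*(-44/(-78) + 45/(-36)) = (3*(3 - 4*6) + 95)*(-44/(-78) + 45/(-36)) = (3*(3 - 24) + 95)*(-44*(-1/78) + 45*(-1/36)) = (3*(-21) + 95)*(22/39 - 5/4) = (-63 + 95)*(-107/156) = 32*(-107/156) = -856/39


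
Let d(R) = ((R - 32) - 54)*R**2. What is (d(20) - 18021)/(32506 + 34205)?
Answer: -14807/22237 ≈ -0.66587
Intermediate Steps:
d(R) = R**2*(-86 + R) (d(R) = ((-32 + R) - 54)*R**2 = (-86 + R)*R**2 = R**2*(-86 + R))
(d(20) - 18021)/(32506 + 34205) = (20**2*(-86 + 20) - 18021)/(32506 + 34205) = (400*(-66) - 18021)/66711 = (-26400 - 18021)*(1/66711) = -44421*1/66711 = -14807/22237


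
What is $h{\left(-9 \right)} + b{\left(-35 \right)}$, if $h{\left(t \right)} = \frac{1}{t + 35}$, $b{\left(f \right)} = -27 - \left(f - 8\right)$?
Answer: $\frac{417}{26} \approx 16.038$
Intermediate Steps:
$b{\left(f \right)} = -19 - f$ ($b{\left(f \right)} = -27 - \left(-8 + f\right) = -19 - f$)
$h{\left(t \right)} = \frac{1}{35 + t}$
$h{\left(-9 \right)} + b{\left(-35 \right)} = \frac{1}{35 - 9} - -16 = \frac{1}{26} + \left(-19 + 35\right) = \frac{1}{26} + 16 = \frac{417}{26}$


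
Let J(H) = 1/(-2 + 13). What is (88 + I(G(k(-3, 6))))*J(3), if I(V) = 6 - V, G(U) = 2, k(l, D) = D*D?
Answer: 92/11 ≈ 8.3636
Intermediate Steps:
k(l, D) = D²
J(H) = 1/11
(88 + I(G(k(-3, 6))))*J(3) = (88 + (6 - 1*2))*(1/11) = (88 + (6 - 2))*(1/11) = (88 + 4)*(1/11) = 92*(1/11) = 92/11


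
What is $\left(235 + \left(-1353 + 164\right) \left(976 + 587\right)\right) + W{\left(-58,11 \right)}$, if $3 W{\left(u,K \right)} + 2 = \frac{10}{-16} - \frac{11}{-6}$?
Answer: $- \frac{133788403}{72} \approx -1.8582 \cdot 10^{6}$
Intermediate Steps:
$W{\left(u,K \right)} = - \frac{19}{72}$ ($W{\left(u,K \right)} = - \frac{2}{3} + \frac{\frac{10}{-16} - \frac{11}{-6}}{3} = - \frac{2}{3} + \frac{10 \left(- \frac{1}{16}\right) - - \frac{11}{6}}{3} = - \frac{2}{3} + \frac{- \frac{5}{8} + \frac{11}{6}}{3} = - \frac{2}{3} + \frac{1}{3} \cdot \frac{29}{24} = - \frac{2}{3} + \frac{29}{72} = - \frac{19}{72}$)
$\left(235 + \left(-1353 + 164\right) \left(976 + 587\right)\right) + W{\left(-58,11 \right)} = \left(235 + \left(-1353 + 164\right) \left(976 + 587\right)\right) - \frac{19}{72} = \left(235 - 1858407\right) - \frac{19}{72} = -1858172 - \frac{19}{72} = - \frac{133788403}{72}$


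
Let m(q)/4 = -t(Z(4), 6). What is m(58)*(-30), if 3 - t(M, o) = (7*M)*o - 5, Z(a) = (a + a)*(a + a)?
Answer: -321600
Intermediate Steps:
Z(a) = 4*a**2 (Z(a) = (2*a)*(2*a) = 4*a**2)
t(M, o) = 8 - 7*M*o (t(M, o) = 3 - ((7*M)*o - 5) = 3 - (7*M*o - 5) = 3 - (-5 + 7*M*o) = 3 + (5 - 7*M*o) = 8 - 7*M*o)
m(q) = 10720 (m(q) = 4*(-(8 - 7*4*4**2*6)) = 4*(-(8 - 7*4*16*6)) = 4*(-(8 - 7*64*6)) = 4*(-(8 - 2688)) = 4*(-1*(-2680)) = 4*2680 = 10720)
m(58)*(-30) = 10720*(-30) = -321600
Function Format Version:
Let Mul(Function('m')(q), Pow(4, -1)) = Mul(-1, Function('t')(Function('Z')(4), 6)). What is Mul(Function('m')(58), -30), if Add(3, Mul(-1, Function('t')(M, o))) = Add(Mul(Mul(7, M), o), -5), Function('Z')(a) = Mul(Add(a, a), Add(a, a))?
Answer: -321600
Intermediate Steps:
Function('Z')(a) = Mul(4, Pow(a, 2)) (Function('Z')(a) = Mul(Mul(2, a), Mul(2, a)) = Mul(4, Pow(a, 2)))
Function('t')(M, o) = Add(8, Mul(-7, M, o)) (Function('t')(M, o) = Add(3, Mul(-1, Add(Mul(Mul(7, M), o), -5))) = Add(3, Mul(-1, Add(Mul(7, M, o), -5))) = Add(3, Mul(-1, Add(-5, Mul(7, M, o)))) = Add(3, Add(5, Mul(-7, M, o))) = Add(8, Mul(-7, M, o)))
Function('m')(q) = 10720 (Function('m')(q) = Mul(4, Mul(-1, Add(8, Mul(-7, Mul(4, Pow(4, 2)), 6)))) = Mul(4, Mul(-1, Add(8, Mul(-7, Mul(4, 16), 6)))) = Mul(4, Mul(-1, Add(8, Mul(-7, 64, 6)))) = Mul(4, Mul(-1, Add(8, -2688))) = Mul(4, Mul(-1, -2680)) = Mul(4, 2680) = 10720)
Mul(Function('m')(58), -30) = Mul(10720, -30) = -321600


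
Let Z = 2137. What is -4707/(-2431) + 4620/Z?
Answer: 21290079/5195047 ≈ 4.0982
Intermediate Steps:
-4707/(-2431) + 4620/Z = -4707/(-2431) + 4620/2137 = -4707*(-1/2431) + 4620*(1/2137) = 4707/2431 + 4620/2137 = 21290079/5195047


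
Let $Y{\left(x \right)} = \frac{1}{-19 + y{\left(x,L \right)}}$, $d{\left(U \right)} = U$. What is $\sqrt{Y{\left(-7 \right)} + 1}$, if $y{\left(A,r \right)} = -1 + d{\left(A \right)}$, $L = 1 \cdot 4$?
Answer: $\frac{\sqrt{78}}{9} \approx 0.98131$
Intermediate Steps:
$L = 4$
$y{\left(A,r \right)} = -1 + A$
$Y{\left(x \right)} = \frac{1}{-20 + x}$ ($Y{\left(x \right)} = \frac{1}{-19 + \left(-1 + x\right)} = \frac{1}{-20 + x}$)
$\sqrt{Y{\left(-7 \right)} + 1} = \sqrt{\frac{1}{-20 - 7} + 1} = \sqrt{\frac{1}{-27} + 1} = \sqrt{- \frac{1}{27} + 1} = \sqrt{\frac{26}{27}} = \frac{\sqrt{78}}{9}$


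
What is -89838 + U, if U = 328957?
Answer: 239119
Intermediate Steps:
-89838 + U = -89838 + 328957 = 239119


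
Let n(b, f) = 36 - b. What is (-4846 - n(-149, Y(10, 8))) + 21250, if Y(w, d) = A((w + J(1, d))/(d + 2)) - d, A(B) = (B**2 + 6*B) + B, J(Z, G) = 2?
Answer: 16219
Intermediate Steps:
A(B) = B**2 + 7*B
Y(w, d) = -d + (2 + w)*(7 + (2 + w)/(2 + d))/(2 + d) (Y(w, d) = ((w + 2)/(d + 2))*(7 + (w + 2)/(d + 2)) - d = ((2 + w)/(2 + d))*(7 + (2 + w)/(2 + d)) - d = (2 + w)*(7 + (2 + w)/(2 + d))/(2 + d) - d = -d + (2 + w)*(7 + (2 + w)/(2 + d))/(2 + d))
(-4846 - n(-149, Y(10, 8))) + 21250 = (-4846 - (36 - 1*(-149))) + 21250 = (-4846 - (36 + 149)) + 21250 = (-4846 - 1*185) + 21250 = (-4846 - 185) + 21250 = -5031 + 21250 = 16219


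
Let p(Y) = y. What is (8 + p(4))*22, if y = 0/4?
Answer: 176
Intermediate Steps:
y = 0 (y = 0*(1/4) = 0)
p(Y) = 0
(8 + p(4))*22 = (8 + 0)*22 = 8*22 = 176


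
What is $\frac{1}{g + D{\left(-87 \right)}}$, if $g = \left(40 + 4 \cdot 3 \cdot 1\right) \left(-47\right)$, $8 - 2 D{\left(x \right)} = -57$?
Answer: $- \frac{2}{4823} \approx -0.00041468$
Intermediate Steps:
$D{\left(x \right)} = \frac{65}{2}$ ($D{\left(x \right)} = 4 - - \frac{57}{2} = 4 + \frac{57}{2} = \frac{65}{2}$)
$g = -2444$ ($g = \left(40 + 12 \cdot 1\right) \left(-47\right) = \left(40 + 12\right) \left(-47\right) = 52 \left(-47\right) = -2444$)
$\frac{1}{g + D{\left(-87 \right)}} = \frac{1}{-2444 + \frac{65}{2}} = \frac{1}{- \frac{4823}{2}} = - \frac{2}{4823}$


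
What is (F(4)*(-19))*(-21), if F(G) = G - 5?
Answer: -399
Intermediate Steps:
F(G) = -5 + G
(F(4)*(-19))*(-21) = ((-5 + 4)*(-19))*(-21) = -1*(-19)*(-21) = 19*(-21) = -399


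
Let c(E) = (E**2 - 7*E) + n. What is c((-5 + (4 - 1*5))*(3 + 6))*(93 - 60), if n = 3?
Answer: 108801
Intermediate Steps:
c(E) = 3 + E**2 - 7*E (c(E) = (E**2 - 7*E) + 3 = 3 + E**2 - 7*E)
c((-5 + (4 - 1*5))*(3 + 6))*(93 - 60) = (3 + ((-5 + (4 - 1*5))*(3 + 6))**2 - 7*(-5 + (4 - 1*5))*(3 + 6))*(93 - 60) = (3 + ((-5 + (4 - 5))*9)**2 - 7*(-5 + (4 - 5))*9)*33 = (3 + ((-5 - 1)*9)**2 - 7*(-5 - 1)*9)*33 = (3 + (-6*9)**2 - (-42)*9)*33 = (3 + (-54)**2 - 7*(-54))*33 = (3 + 2916 + 378)*33 = 3297*33 = 108801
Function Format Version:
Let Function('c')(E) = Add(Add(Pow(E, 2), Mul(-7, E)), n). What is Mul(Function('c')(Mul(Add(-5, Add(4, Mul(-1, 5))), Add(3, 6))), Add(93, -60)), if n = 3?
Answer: 108801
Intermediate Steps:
Function('c')(E) = Add(3, Pow(E, 2), Mul(-7, E)) (Function('c')(E) = Add(Add(Pow(E, 2), Mul(-7, E)), 3) = Add(3, Pow(E, 2), Mul(-7, E)))
Mul(Function('c')(Mul(Add(-5, Add(4, Mul(-1, 5))), Add(3, 6))), Add(93, -60)) = Mul(Add(3, Pow(Mul(Add(-5, Add(4, Mul(-1, 5))), Add(3, 6)), 2), Mul(-7, Mul(Add(-5, Add(4, Mul(-1, 5))), Add(3, 6)))), Add(93, -60)) = Mul(Add(3, Pow(Mul(Add(-5, Add(4, -5)), 9), 2), Mul(-7, Mul(Add(-5, Add(4, -5)), 9))), 33) = Mul(Add(3, Pow(Mul(Add(-5, -1), 9), 2), Mul(-7, Mul(Add(-5, -1), 9))), 33) = Mul(Add(3, Pow(Mul(-6, 9), 2), Mul(-7, Mul(-6, 9))), 33) = Mul(Add(3, Pow(-54, 2), Mul(-7, -54)), 33) = Mul(Add(3, 2916, 378), 33) = Mul(3297, 33) = 108801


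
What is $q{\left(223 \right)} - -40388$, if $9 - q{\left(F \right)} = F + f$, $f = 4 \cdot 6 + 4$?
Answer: $40146$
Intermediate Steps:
$f = 28$ ($f = 24 + 4 = 28$)
$q{\left(F \right)} = -19 - F$ ($q{\left(F \right)} = 9 - \left(F + 28\right) = 9 - \left(28 + F\right) = -19 - F$)
$q{\left(223 \right)} - -40388 = \left(-19 - 223\right) - -40388 = \left(-19 - 223\right) + 40388 = -242 + 40388 = 40146$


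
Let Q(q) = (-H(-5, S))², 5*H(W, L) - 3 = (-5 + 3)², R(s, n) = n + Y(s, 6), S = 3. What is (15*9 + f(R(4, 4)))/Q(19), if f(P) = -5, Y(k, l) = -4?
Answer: 3250/49 ≈ 66.327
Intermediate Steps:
R(s, n) = -4 + n (R(s, n) = n - 4 = -4 + n)
H(W, L) = 7/5 (H(W, L) = ⅗ + (-5 + 3)²/5 = ⅗ + (⅕)*(-2)² = ⅗ + (⅕)*4 = ⅗ + ⅘ = 7/5)
Q(q) = 49/25 (Q(q) = (-1*7/5)² = (-7/5)² = 49/25)
(15*9 + f(R(4, 4)))/Q(19) = (15*9 - 5)/(49/25) = (135 - 5)*(25/49) = 130*(25/49) = 3250/49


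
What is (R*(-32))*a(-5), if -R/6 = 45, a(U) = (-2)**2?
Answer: 34560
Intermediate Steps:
a(U) = 4
R = -270 (R = -6*45 = -270)
(R*(-32))*a(-5) = -270*(-32)*4 = 8640*4 = 34560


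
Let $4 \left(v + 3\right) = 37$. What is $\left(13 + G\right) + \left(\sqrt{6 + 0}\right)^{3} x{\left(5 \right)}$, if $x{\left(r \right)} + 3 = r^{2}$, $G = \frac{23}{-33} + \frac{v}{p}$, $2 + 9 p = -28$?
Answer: $\frac{2753}{264} + 132 \sqrt{6} \approx 333.76$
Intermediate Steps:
$v = \frac{25}{4}$ ($v = -3 + \frac{1}{4} \cdot 37 = -3 + \frac{37}{4} = \frac{25}{4} \approx 6.25$)
$p = - \frac{10}{3}$ ($p = - \frac{2}{9} + \frac{1}{9} \left(-28\right) = - \frac{2}{9} - \frac{28}{9} = - \frac{10}{3} \approx -3.3333$)
$G = - \frac{679}{264}$ ($G = \frac{23}{-33} + \frac{25}{4 \left(- \frac{10}{3}\right)} = 23 \left(- \frac{1}{33}\right) + \frac{25}{4} \left(- \frac{3}{10}\right) = - \frac{23}{33} - \frac{15}{8} = - \frac{679}{264} \approx -2.572$)
$x{\left(r \right)} = -3 + r^{2}$
$\left(13 + G\right) + \left(\sqrt{6 + 0}\right)^{3} x{\left(5 \right)} = \left(13 - \frac{679}{264}\right) + \left(\sqrt{6 + 0}\right)^{3} \left(-3 + 5^{2}\right) = \frac{2753}{264} + \left(\sqrt{6}\right)^{3} \left(-3 + 25\right) = \frac{2753}{264} + 6 \sqrt{6} \cdot 22 = \frac{2753}{264} + 132 \sqrt{6}$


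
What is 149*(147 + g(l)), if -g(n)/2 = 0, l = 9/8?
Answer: 21903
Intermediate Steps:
l = 9/8 (l = 9*(1/8) = 9/8 ≈ 1.1250)
g(n) = 0 (g(n) = -2*0 = 0)
149*(147 + g(l)) = 149*(147 + 0) = 149*147 = 21903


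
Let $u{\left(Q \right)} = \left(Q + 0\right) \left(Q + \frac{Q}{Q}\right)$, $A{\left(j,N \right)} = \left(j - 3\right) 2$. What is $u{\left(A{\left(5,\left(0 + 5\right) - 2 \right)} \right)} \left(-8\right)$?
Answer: $-160$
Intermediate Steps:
$A{\left(j,N \right)} = -6 + 2 j$ ($A{\left(j,N \right)} = \left(-3 + j\right) 2 = -6 + 2 j$)
$u{\left(Q \right)} = Q \left(1 + Q\right)$ ($u{\left(Q \right)} = Q \left(Q + 1\right) = Q \left(1 + Q\right)$)
$u{\left(A{\left(5,\left(0 + 5\right) - 2 \right)} \right)} \left(-8\right) = \left(-6 + 2 \cdot 5\right) \left(1 + \left(-6 + 2 \cdot 5\right)\right) \left(-8\right) = \left(-6 + 10\right) \left(1 + \left(-6 + 10\right)\right) \left(-8\right) = 4 \left(1 + 4\right) \left(-8\right) = 4 \cdot 5 \left(-8\right) = 20 \left(-8\right) = -160$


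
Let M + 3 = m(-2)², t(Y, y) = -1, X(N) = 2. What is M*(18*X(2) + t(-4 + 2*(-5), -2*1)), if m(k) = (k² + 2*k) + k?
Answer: 35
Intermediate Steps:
m(k) = k² + 3*k
M = 1 (M = -3 + (-2*(3 - 2))² = -3 + (-2*1)² = -3 + (-2)² = -3 + 4 = 1)
M*(18*X(2) + t(-4 + 2*(-5), -2*1)) = 1*(18*2 - 1) = 1*(36 - 1) = 1*35 = 35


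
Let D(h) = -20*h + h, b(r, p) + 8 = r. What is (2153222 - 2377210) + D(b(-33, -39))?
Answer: -223209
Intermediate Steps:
b(r, p) = -8 + r
D(h) = -19*h
(2153222 - 2377210) + D(b(-33, -39)) = (2153222 - 2377210) - 19*(-8 - 33) = -223988 - 19*(-41) = -223988 + 779 = -223209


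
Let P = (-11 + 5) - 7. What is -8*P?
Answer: 104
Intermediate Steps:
P = -13 (P = -6 - 7 = -13)
-8*P = -8*(-13) = 104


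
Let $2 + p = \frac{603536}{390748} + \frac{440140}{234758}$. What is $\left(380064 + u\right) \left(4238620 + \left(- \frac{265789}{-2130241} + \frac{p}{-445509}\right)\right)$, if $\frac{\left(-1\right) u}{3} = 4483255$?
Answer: $- \frac{66982297121432681117450440582066737}{1209121348844821165393} \approx -5.5397 \cdot 10^{13}$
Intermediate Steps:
$p = \frac{16275786380}{11466402373}$ ($p = -2 + \left(\frac{603536}{390748} + \frac{440140}{234758}\right) = -2 + \left(603536 \cdot \frac{1}{390748} + 440140 \cdot \frac{1}{234758}\right) = -2 + \left(\frac{150884}{97687} + \frac{220070}{117379}\right) = -2 + \frac{39208591126}{11466402373} = \frac{16275786380}{11466402373} \approx 1.4194$)
$u = -13449765$ ($u = \left(-3\right) 4483255 = -13449765$)
$\left(380064 + u\right) \left(4238620 + \left(- \frac{265789}{-2130241} + \frac{p}{-445509}\right)\right) = \left(380064 - 13449765\right) \left(4238620 + \left(- \frac{265789}{-2130241} + \frac{16275786380}{11466402373 \left(-445509\right)}\right)\right) = - 13069701 \left(4238620 + \left(\left(-265789\right) \left(- \frac{1}{2130241}\right) + \frac{16275786380}{11466402373} \left(- \frac{1}{445509}\right)\right)\right) = - 13069701 \left(4238620 + \left(\frac{265789}{2130241} - \frac{16275786380}{5108385454792857}\right)\right) = - 13069701 \left(4238620 + \frac{1357717990296484751593}{10882092139603390488537}\right) = \left(-13069701\right) \frac{46125054742483713289007450533}{10882092139603390488537} = - \frac{66982297121432681117450440582066737}{1209121348844821165393}$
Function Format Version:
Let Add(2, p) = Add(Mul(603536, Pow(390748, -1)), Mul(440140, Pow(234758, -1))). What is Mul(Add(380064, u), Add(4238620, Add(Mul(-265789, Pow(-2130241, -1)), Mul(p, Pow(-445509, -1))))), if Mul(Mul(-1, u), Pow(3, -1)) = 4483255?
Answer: Rational(-66982297121432681117450440582066737, 1209121348844821165393) ≈ -5.5397e+13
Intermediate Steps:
p = Rational(16275786380, 11466402373) (p = Add(-2, Add(Mul(603536, Pow(390748, -1)), Mul(440140, Pow(234758, -1)))) = Add(-2, Add(Mul(603536, Rational(1, 390748)), Mul(440140, Rational(1, 234758)))) = Add(-2, Add(Rational(150884, 97687), Rational(220070, 117379))) = Add(-2, Rational(39208591126, 11466402373)) = Rational(16275786380, 11466402373) ≈ 1.4194)
u = -13449765 (u = Mul(-3, 4483255) = -13449765)
Mul(Add(380064, u), Add(4238620, Add(Mul(-265789, Pow(-2130241, -1)), Mul(p, Pow(-445509, -1))))) = Mul(Add(380064, -13449765), Add(4238620, Add(Mul(-265789, Pow(-2130241, -1)), Mul(Rational(16275786380, 11466402373), Pow(-445509, -1))))) = Mul(-13069701, Add(4238620, Add(Mul(-265789, Rational(-1, 2130241)), Mul(Rational(16275786380, 11466402373), Rational(-1, 445509))))) = Mul(-13069701, Add(4238620, Add(Rational(265789, 2130241), Rational(-16275786380, 5108385454792857)))) = Mul(-13069701, Add(4238620, Rational(1357717990296484751593, 10882092139603390488537))) = Mul(-13069701, Rational(46125054742483713289007450533, 10882092139603390488537)) = Rational(-66982297121432681117450440582066737, 1209121348844821165393)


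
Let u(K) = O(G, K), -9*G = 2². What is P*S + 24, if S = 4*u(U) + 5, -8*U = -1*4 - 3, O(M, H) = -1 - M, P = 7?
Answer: 391/9 ≈ 43.444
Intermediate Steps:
G = -4/9 (G = -⅑*2² = -⅑*4 = -4/9 ≈ -0.44444)
U = 7/8 (U = -(-1*4 - 3)/8 = -(-4 - 3)/8 = -⅛*(-7) = 7/8 ≈ 0.87500)
u(K) = -5/9 (u(K) = -1 - 1*(-4/9) = -1 + 4/9 = -5/9)
S = 25/9 (S = 4*(-5/9) + 5 = -20/9 + 5 = 25/9 ≈ 2.7778)
P*S + 24 = 7*(25/9) + 24 = 175/9 + 24 = 391/9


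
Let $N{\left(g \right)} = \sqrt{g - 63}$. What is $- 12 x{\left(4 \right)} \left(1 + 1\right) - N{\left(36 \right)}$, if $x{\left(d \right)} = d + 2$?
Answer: $-144 - 3 i \sqrt{3} \approx -144.0 - 5.1962 i$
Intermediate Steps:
$x{\left(d \right)} = 2 + d$
$N{\left(g \right)} = \sqrt{-63 + g}$
$- 12 x{\left(4 \right)} \left(1 + 1\right) - N{\left(36 \right)} = - 12 \left(2 + 4\right) \left(1 + 1\right) - \sqrt{-63 + 36} = \left(-12\right) 6 \cdot 2 - \sqrt{-27} = \left(-72\right) 2 - 3 i \sqrt{3} = -144 - 3 i \sqrt{3}$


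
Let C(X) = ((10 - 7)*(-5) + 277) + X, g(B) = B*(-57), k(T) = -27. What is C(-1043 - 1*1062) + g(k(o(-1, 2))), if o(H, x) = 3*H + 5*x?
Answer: -304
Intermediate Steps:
g(B) = -57*B
C(X) = 262 + X (C(X) = (3*(-5) + 277) + X = (-15 + 277) + X = 262 + X)
C(-1043 - 1*1062) + g(k(o(-1, 2))) = (262 + (-1043 - 1*1062)) - 57*(-27) = (262 + (-1043 - 1062)) + 1539 = (262 - 2105) + 1539 = -1843 + 1539 = -304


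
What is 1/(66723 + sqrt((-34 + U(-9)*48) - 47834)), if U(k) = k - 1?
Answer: 22241/1484002359 - 2*I*sqrt(1343)/1484002359 ≈ 1.4987e-5 - 4.9389e-8*I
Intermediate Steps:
U(k) = -1 + k
1/(66723 + sqrt((-34 + U(-9)*48) - 47834)) = 1/(66723 + sqrt((-34 + (-1 - 9)*48) - 47834)) = 1/(66723 + sqrt((-34 - 10*48) - 47834)) = 1/(66723 + sqrt((-34 - 480) - 47834)) = 1/(66723 + sqrt(-514 - 47834)) = 1/(66723 + sqrt(-48348)) = 1/(66723 + 6*I*sqrt(1343))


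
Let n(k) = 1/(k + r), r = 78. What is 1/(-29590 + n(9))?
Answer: -87/2574329 ≈ -3.3795e-5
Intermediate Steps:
n(k) = 1/(78 + k) (n(k) = 1/(k + 78) = 1/(78 + k))
1/(-29590 + n(9)) = 1/(-29590 + 1/(78 + 9)) = 1/(-29590 + 1/87) = 1/(-2574329/87) = -87/2574329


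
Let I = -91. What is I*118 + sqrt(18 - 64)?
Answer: -10738 + I*sqrt(46) ≈ -10738.0 + 6.7823*I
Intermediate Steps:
I*118 + sqrt(18 - 64) = -91*118 + sqrt(18 - 64) = -10738 + sqrt(-46) = -10738 + I*sqrt(46)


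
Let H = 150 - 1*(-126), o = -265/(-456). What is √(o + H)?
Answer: √14377794/228 ≈ 16.631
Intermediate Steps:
o = 265/456 (o = -265*(-1/456) = 265/456 ≈ 0.58114)
H = 276 (H = 150 + 126 = 276)
√(o + H) = √(265/456 + 276) = √(126121/456) = √14377794/228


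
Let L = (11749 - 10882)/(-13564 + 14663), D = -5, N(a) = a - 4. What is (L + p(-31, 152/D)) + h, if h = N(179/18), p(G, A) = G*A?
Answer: 93878779/98910 ≈ 949.13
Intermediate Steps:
N(a) = -4 + a
p(G, A) = A*G
L = 867/1099 ≈ 0.78890
h = 107/18 (h = -4 + 179/18 = 107/18 ≈ 5.9444)
(L + p(-31, 152/D)) + h = (867/1099 + (152/(-5))*(-31)) + 107/18 = (867/1099 + (152*(-⅕))*(-31)) + 107/18 = (867/1099 - 152/5*(-31)) + 107/18 = (867/1099 + 4712/5) + 107/18 = 5182823/5495 + 107/18 = 93878779/98910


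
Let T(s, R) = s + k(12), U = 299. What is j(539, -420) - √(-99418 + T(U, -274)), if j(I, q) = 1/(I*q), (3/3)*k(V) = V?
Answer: -1/226380 - I*√99107 ≈ -4.4174e-6 - 314.81*I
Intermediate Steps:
k(V) = V
T(s, R) = 12 + s (T(s, R) = s + 12 = 12 + s)
j(I, q) = 1/(I*q)
j(539, -420) - √(-99418 + T(U, -274)) = 1/(539*(-420)) - √(-99418 + (12 + 299)) = (1/539)*(-1/420) - √(-99418 + 311) = -1/226380 - √(-99107) = -1/226380 - I*√99107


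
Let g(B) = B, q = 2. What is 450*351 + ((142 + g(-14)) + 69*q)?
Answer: 158216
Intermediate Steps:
450*351 + ((142 + g(-14)) + 69*q) = 450*351 + ((142 - 14) + 69*2) = 157950 + (128 + 138) = 157950 + 266 = 158216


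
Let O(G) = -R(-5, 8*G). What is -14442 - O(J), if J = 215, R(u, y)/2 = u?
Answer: -14452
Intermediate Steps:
R(u, y) = 2*u
O(G) = 10 (O(G) = -2*(-5) = -1*(-10) = 10)
-14442 - O(J) = -14442 - 1*10 = -14442 - 10 = -14452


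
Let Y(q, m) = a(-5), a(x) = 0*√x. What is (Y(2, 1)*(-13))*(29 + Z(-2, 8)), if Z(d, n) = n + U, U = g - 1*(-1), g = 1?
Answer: 0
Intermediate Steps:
U = 2 (U = 1 - 1*(-1) = 1 + 1 = 2)
a(x) = 0
Y(q, m) = 0
Z(d, n) = 2 + n (Z(d, n) = n + 2 = 2 + n)
(Y(2, 1)*(-13))*(29 + Z(-2, 8)) = (0*(-13))*(29 + (2 + 8)) = 0*(29 + 10) = 0*39 = 0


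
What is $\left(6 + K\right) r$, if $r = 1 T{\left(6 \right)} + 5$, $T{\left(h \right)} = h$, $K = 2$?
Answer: $88$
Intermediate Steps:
$r = 11$ ($r = 1 \cdot 6 + 5 = 6 + 5 = 11$)
$\left(6 + K\right) r = \left(6 + 2\right) 11 = 8 \cdot 11 = 88$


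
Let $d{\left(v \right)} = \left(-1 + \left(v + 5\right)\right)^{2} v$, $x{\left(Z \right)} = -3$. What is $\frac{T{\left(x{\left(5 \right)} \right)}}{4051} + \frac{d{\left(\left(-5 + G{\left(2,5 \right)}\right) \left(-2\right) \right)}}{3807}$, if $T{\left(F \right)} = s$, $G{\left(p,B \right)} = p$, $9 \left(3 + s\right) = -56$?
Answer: $\frac{798497}{5140719} \approx 0.15533$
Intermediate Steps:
$s = - \frac{83}{9}$ ($s = -3 + \frac{1}{9} \left(-56\right) = -3 - \frac{56}{9} = - \frac{83}{9} \approx -9.2222$)
$T{\left(F \right)} = - \frac{83}{9}$
$d{\left(v \right)} = v \left(4 + v\right)^{2}$ ($d{\left(v \right)} = \left(-1 + \left(5 + v\right)\right)^{2} v = \left(4 + v\right)^{2} v = v \left(4 + v\right)^{2}$)
$\frac{T{\left(x{\left(5 \right)} \right)}}{4051} + \frac{d{\left(\left(-5 + G{\left(2,5 \right)}\right) \left(-2\right) \right)}}{3807} = - \frac{83}{9 \cdot 4051} + \frac{\left(-5 + 2\right) \left(-2\right) \left(4 + \left(-5 + 2\right) \left(-2\right)\right)^{2}}{3807} = \left(- \frac{83}{9}\right) \frac{1}{4051} + \left(-3\right) \left(-2\right) \left(4 - -6\right)^{2} \cdot \frac{1}{3807} = - \frac{83}{36459} + 6 \left(4 + 6\right)^{2} \cdot \frac{1}{3807} = - \frac{83}{36459} + 6 \cdot 10^{2} \cdot \frac{1}{3807} = - \frac{83}{36459} + 6 \cdot 100 \cdot \frac{1}{3807} = - \frac{83}{36459} + 600 \cdot \frac{1}{3807} = - \frac{83}{36459} + \frac{200}{1269} = \frac{798497}{5140719}$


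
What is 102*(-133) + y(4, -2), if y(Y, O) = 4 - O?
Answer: -13560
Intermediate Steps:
102*(-133) + y(4, -2) = 102*(-133) + (4 - 1*(-2)) = -13566 + (4 + 2) = -13566 + 6 = -13560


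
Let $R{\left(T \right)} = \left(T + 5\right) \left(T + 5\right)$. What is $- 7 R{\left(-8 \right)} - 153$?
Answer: $-216$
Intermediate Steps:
$R{\left(T \right)} = \left(5 + T\right)^{2}$ ($R{\left(T \right)} = \left(5 + T\right) \left(5 + T\right) = \left(5 + T\right)^{2}$)
$- 7 R{\left(-8 \right)} - 153 = - 7 \left(5 - 8\right)^{2} - 153 = - 7 \left(-3\right)^{2} - 153 = \left(-7\right) 9 - 153 = -63 - 153 = -216$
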